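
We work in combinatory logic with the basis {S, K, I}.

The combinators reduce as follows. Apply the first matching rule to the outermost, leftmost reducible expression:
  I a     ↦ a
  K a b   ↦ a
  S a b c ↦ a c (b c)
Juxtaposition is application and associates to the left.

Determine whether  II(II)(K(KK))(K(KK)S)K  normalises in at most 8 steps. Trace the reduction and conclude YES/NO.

  start: II(II)(K(KK))(K(KK)S)K
  →1  I(II)(K(KK))(K(KK)S)K
  →2  II(K(KK))(K(KK)S)K
  →3  I(K(KK))(K(KK)S)K
  →4  K(KK)(K(KK)S)K
  →5  KKK
  →6  K

Answer: YES — reaches normal form K in 6 ≤ 8 steps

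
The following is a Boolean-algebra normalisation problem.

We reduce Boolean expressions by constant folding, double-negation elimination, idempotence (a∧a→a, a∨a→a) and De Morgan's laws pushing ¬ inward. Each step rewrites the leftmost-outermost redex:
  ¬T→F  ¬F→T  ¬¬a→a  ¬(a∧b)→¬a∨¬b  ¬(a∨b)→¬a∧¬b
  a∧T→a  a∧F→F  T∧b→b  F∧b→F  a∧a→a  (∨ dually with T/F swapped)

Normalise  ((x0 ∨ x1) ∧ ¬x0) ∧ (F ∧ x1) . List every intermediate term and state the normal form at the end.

  start: ((x0 ∨ x1) ∧ ¬x0) ∧ (F ∧ x1)
  →1  ((x0 ∨ x1) ∧ ¬x0) ∧ F
  →2  F

Answer: normal form = F  (in 2 steps)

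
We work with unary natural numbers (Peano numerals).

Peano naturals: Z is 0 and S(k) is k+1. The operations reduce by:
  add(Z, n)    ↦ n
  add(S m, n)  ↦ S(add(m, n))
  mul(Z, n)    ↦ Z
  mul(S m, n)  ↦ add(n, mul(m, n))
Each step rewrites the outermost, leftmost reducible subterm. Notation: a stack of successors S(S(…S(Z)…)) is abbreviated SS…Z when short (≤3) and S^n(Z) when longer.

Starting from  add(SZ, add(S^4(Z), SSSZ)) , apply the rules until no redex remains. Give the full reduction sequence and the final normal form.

  start: add(SZ, add(S^4(Z), SSSZ))
  [1] S(add(Z, add(S^4(Z), SSSZ)))
  [2] S(add(S^4(Z), SSSZ))
  [3] S(S(add(SSSZ, SSSZ)))
  [4] S(S(S(add(SSZ, SSSZ))))
  [5] S(S(S(S(add(SZ, SSSZ)))))
  [6] S(S(S(S(S(add(Z, SSSZ))))))
  [7] S^8(Z)

Answer: normal form = S^8(Z)  (in 7 steps)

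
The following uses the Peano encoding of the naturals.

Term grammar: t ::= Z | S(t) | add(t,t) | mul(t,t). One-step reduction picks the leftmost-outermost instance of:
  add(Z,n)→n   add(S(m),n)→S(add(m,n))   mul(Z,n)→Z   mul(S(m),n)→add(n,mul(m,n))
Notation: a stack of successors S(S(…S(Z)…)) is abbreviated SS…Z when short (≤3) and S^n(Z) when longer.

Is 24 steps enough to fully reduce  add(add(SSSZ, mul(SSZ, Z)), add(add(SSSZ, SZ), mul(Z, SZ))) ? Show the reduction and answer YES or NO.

Answer: YES — reaches normal form S^7(Z) in 23 ≤ 24 steps

Working:
  start: add(add(SSSZ, mul(SSZ, Z)), add(add(SSSZ, SZ), mul(Z, SZ)))
  step 1: add(S(add(SSZ, mul(SSZ, Z))), add(add(SSSZ, SZ), mul(Z, SZ)))
  step 2: S(add(add(SSZ, mul(SSZ, Z)), add(add(SSSZ, SZ), mul(Z, SZ))))
  step 3: S(add(S(add(SZ, mul(SSZ, Z))), add(add(SSSZ, SZ), mul(Z, SZ))))
  step 4: S(S(add(add(SZ, mul(SSZ, Z)), add(add(SSSZ, SZ), mul(Z, SZ)))))
  step 5: S(S(add(S(add(Z, mul(SSZ, Z))), add(add(SSSZ, SZ), mul(Z, SZ)))))
  step 6: S(S(S(add(add(Z, mul(SSZ, Z)), add(add(SSSZ, SZ), mul(Z, SZ))))))
  step 7: S(S(S(add(mul(SSZ, Z), add(add(SSSZ, SZ), mul(Z, SZ))))))
  step 8: S(S(S(add(add(Z, mul(SZ, Z)), add(add(SSSZ, SZ), mul(Z, SZ))))))
  step 9: S(S(S(add(mul(SZ, Z), add(add(SSSZ, SZ), mul(Z, SZ))))))
  step 10: S(S(S(add(add(Z, mul(Z, Z)), add(add(SSSZ, SZ), mul(Z, SZ))))))
  step 11: S(S(S(add(mul(Z, Z), add(add(SSSZ, SZ), mul(Z, SZ))))))
  step 12: S(S(S(add(Z, add(add(SSSZ, SZ), mul(Z, SZ))))))
  step 13: S(S(S(add(add(SSSZ, SZ), mul(Z, SZ)))))
  step 14: S(S(S(add(S(add(SSZ, SZ)), mul(Z, SZ)))))
  step 15: S(S(S(S(add(add(SSZ, SZ), mul(Z, SZ))))))
  step 16: S(S(S(S(add(S(add(SZ, SZ)), mul(Z, SZ))))))
  step 17: S(S(S(S(S(add(add(SZ, SZ), mul(Z, SZ)))))))
  step 18: S(S(S(S(S(add(S(add(Z, SZ)), mul(Z, SZ)))))))
  step 19: S(S(S(S(S(S(add(add(Z, SZ), mul(Z, SZ))))))))
  step 20: S(S(S(S(S(S(add(SZ, mul(Z, SZ))))))))
  step 21: S(S(S(S(S(S(S(add(Z, mul(Z, SZ)))))))))
  step 22: S(S(S(S(S(S(S(mul(Z, SZ))))))))
  step 23: S^7(Z)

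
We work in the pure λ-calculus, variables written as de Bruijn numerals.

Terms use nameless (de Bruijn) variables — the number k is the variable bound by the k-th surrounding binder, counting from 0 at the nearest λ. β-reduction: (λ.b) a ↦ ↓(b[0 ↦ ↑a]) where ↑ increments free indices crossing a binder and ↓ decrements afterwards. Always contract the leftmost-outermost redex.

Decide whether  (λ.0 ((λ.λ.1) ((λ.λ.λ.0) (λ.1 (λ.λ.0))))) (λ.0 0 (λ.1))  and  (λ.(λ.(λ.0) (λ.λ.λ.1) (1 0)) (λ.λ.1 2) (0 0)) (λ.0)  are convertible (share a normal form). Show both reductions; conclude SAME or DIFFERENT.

Answer: DIFFERENT — A ⇓ λ.0, B ⇓ λ.λ.0

Reduction:
Term A:
  start: (λ.0 ((λ.λ.1) ((λ.λ.λ.0) (λ.1 (λ.λ.0))))) (λ.0 0 (λ.1))
  →1  (λ.0 0 (λ.1)) ((λ.λ.1) ((λ.λ.λ.0) (λ.(λ.0 0 (λ.1)) (λ.λ.0))))
  →2  (λ.λ.1) ((λ.λ.λ.0) (λ.(λ.0 0 (λ.1)) (λ.λ.0))) ((λ.λ.1) ((λ.λ.λ.0) (λ.(λ.0 0 (λ.1)) (λ.λ.0)))) (λ.(λ.λ.1) ((λ.λ.λ.0) (λ.(λ.0 0 (λ.1)) (λ.λ.0))))
  →3  (λ.(λ.λ.λ.0) (λ.(λ.0 0 (λ.1)) (λ.λ.0))) ((λ.λ.1) ((λ.λ.λ.0) (λ.(λ.0 0 (λ.1)) (λ.λ.0)))) (λ.(λ.λ.1) ((λ.λ.λ.0) (λ.(λ.0 0 (λ.1)) (λ.λ.0))))
  →4  (λ.λ.λ.0) (λ.(λ.0 0 (λ.1)) (λ.λ.0)) (λ.(λ.λ.1) ((λ.λ.λ.0) (λ.(λ.0 0 (λ.1)) (λ.λ.0))))
  →5  (λ.λ.0) (λ.(λ.λ.1) ((λ.λ.λ.0) (λ.(λ.0 0 (λ.1)) (λ.λ.0))))
  →6  λ.0

Term B:
  start: (λ.(λ.(λ.0) (λ.λ.λ.1) (1 0)) (λ.λ.1 2) (0 0)) (λ.0)
  →1  (λ.(λ.0) (λ.λ.λ.1) ((λ.0) 0)) (λ.λ.1 (λ.0)) ((λ.0) (λ.0))
  →2  (λ.0) (λ.λ.λ.1) ((λ.0) (λ.λ.1 (λ.0))) ((λ.0) (λ.0))
  →3  (λ.λ.λ.1) ((λ.0) (λ.λ.1 (λ.0))) ((λ.0) (λ.0))
  →4  (λ.λ.1) ((λ.0) (λ.0))
  →5  λ.(λ.0) (λ.0)
  →6  λ.λ.0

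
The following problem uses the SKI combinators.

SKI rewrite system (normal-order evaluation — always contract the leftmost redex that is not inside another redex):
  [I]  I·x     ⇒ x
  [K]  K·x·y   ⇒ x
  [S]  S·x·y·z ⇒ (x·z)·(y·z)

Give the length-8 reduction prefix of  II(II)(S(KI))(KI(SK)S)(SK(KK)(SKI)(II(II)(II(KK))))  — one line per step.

Answer: after 8 steps: IS(SK(KK)(SKI)(II(II)(II(KK))))

Derivation:
  start: II(II)(S(KI))(KI(SK)S)(SK(KK)(SKI)(II(II)(II(KK))))
  [1] I(II)(S(KI))(KI(SK)S)(SK(KK)(SKI)(II(II)(II(KK))))
  [2] II(S(KI))(KI(SK)S)(SK(KK)(SKI)(II(II)(II(KK))))
  [3] I(S(KI))(KI(SK)S)(SK(KK)(SKI)(II(II)(II(KK))))
  [4] S(KI)(KI(SK)S)(SK(KK)(SKI)(II(II)(II(KK))))
  [5] KI(SK(KK)(SKI)(II(II)(II(KK))))(KI(SK)S(SK(KK)(SKI)(II(II)(II(KK)))))
  [6] I(KI(SK)S(SK(KK)(SKI)(II(II)(II(KK)))))
  [7] KI(SK)S(SK(KK)(SKI)(II(II)(II(KK))))
  [8] IS(SK(KK)(SKI)(II(II)(II(KK))))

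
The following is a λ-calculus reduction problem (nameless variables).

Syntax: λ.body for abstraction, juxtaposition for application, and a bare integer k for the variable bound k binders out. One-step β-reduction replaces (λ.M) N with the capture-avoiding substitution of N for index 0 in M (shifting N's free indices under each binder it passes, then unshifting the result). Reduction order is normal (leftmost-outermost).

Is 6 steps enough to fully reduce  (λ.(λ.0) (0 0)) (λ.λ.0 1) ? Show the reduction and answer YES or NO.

Answer: YES — reaches normal form λ.0 (λ.λ.0 1) in 3 ≤ 6 steps

Working:
  start: (λ.(λ.0) (0 0)) (λ.λ.0 1)
  step 1: (λ.0) ((λ.λ.0 1) (λ.λ.0 1))
  step 2: (λ.λ.0 1) (λ.λ.0 1)
  step 3: λ.0 (λ.λ.0 1)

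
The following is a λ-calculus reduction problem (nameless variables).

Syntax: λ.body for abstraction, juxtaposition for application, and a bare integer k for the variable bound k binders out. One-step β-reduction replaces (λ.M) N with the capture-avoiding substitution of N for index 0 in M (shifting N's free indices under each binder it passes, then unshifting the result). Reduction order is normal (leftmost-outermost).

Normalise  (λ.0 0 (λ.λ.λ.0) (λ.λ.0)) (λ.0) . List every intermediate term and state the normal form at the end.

Answer: normal form = λ.λ.0  (in 4 steps)

Reduction:
  start: (λ.0 0 (λ.λ.λ.0) (λ.λ.0)) (λ.0)
  [1] (λ.0) (λ.0) (λ.λ.λ.0) (λ.λ.0)
  [2] (λ.0) (λ.λ.λ.0) (λ.λ.0)
  [3] (λ.λ.λ.0) (λ.λ.0)
  [4] λ.λ.0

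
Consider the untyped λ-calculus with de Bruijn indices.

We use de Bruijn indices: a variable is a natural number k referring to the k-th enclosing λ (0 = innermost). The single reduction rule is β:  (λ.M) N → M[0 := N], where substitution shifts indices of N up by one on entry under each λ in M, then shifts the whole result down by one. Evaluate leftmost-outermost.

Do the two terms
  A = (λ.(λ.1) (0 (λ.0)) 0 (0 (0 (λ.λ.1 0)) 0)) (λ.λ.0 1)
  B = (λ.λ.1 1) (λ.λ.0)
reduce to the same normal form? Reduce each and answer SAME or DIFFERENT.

Term A:
  start: (λ.(λ.1) (0 (λ.0)) 0 (0 (0 (λ.λ.1 0)) 0)) (λ.λ.0 1)
  →1  (λ.λ.λ.0 1) ((λ.λ.0 1) (λ.0)) (λ.λ.0 1) ((λ.λ.0 1) ((λ.λ.0 1) (λ.λ.1 0)) (λ.λ.0 1))
  →2  (λ.λ.0 1) (λ.λ.0 1) ((λ.λ.0 1) ((λ.λ.0 1) (λ.λ.1 0)) (λ.λ.0 1))
  →3  (λ.0 (λ.λ.0 1)) ((λ.λ.0 1) ((λ.λ.0 1) (λ.λ.1 0)) (λ.λ.0 1))
  →4  (λ.λ.0 1) ((λ.λ.0 1) (λ.λ.1 0)) (λ.λ.0 1) (λ.λ.0 1)
  →5  (λ.0 ((λ.λ.0 1) (λ.λ.1 0))) (λ.λ.0 1) (λ.λ.0 1)
  →6  (λ.λ.0 1) ((λ.λ.0 1) (λ.λ.1 0)) (λ.λ.0 1)
  →7  (λ.0 ((λ.λ.0 1) (λ.λ.1 0))) (λ.λ.0 1)
  →8  (λ.λ.0 1) ((λ.λ.0 1) (λ.λ.1 0))
  →9  λ.0 ((λ.λ.0 1) (λ.λ.1 0))
  →10  λ.0 (λ.0 (λ.λ.1 0))

Term B:
  start: (λ.λ.1 1) (λ.λ.0)
  →1  λ.(λ.λ.0) (λ.λ.0)
  →2  λ.λ.0

Answer: DIFFERENT — A ⇓ λ.0 (λ.0 (λ.λ.1 0)), B ⇓ λ.λ.0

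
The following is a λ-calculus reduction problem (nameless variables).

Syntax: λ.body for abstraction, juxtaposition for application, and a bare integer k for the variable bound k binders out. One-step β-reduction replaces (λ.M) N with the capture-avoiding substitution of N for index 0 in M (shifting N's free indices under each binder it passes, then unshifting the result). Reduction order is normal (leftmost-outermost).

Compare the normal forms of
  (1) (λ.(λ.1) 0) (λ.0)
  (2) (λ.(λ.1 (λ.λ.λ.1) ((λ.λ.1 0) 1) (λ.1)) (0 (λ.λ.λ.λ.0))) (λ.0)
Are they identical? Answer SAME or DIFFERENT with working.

Term A:
  start: (λ.(λ.1) 0) (λ.0)
  step 1: (λ.λ.0) (λ.0)
  step 2: λ.0

Term B:
  start: (λ.(λ.1 (λ.λ.λ.1) ((λ.λ.1 0) 1) (λ.1)) (0 (λ.λ.λ.λ.0))) (λ.0)
  step 1: (λ.(λ.0) (λ.λ.λ.1) ((λ.λ.1 0) (λ.0)) (λ.1)) ((λ.0) (λ.λ.λ.λ.0))
  step 2: (λ.0) (λ.λ.λ.1) ((λ.λ.1 0) (λ.0)) (λ.(λ.0) (λ.λ.λ.λ.0))
  step 3: (λ.λ.λ.1) ((λ.λ.1 0) (λ.0)) (λ.(λ.0) (λ.λ.λ.λ.0))
  step 4: (λ.λ.1) (λ.(λ.0) (λ.λ.λ.λ.0))
  step 5: λ.λ.(λ.0) (λ.λ.λ.λ.0)
  step 6: λ.λ.λ.λ.λ.λ.0

Answer: DIFFERENT — A ⇓ λ.0, B ⇓ λ.λ.λ.λ.λ.λ.0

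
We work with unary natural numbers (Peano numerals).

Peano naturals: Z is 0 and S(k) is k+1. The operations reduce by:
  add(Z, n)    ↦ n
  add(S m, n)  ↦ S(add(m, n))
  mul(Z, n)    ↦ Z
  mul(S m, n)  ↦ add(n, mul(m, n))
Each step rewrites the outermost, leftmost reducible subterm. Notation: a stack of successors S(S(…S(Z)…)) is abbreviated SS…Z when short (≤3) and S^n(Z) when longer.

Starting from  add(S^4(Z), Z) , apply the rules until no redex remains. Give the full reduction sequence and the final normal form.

Answer: normal form = S^4(Z)  (in 5 steps)

Derivation:
  start: add(S^4(Z), Z)
  step 1: S(add(SSSZ, Z))
  step 2: S(S(add(SSZ, Z)))
  step 3: S(S(S(add(SZ, Z))))
  step 4: S(S(S(S(add(Z, Z)))))
  step 5: S^4(Z)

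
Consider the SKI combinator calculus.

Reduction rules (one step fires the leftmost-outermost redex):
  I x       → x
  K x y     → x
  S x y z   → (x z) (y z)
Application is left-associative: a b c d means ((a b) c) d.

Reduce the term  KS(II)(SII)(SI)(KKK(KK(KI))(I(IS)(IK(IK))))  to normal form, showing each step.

  start: KS(II)(SII)(SI)(KKK(KK(KI))(I(IS)(IK(IK))))
  [1] S(SII)(SI)(KKK(KK(KI))(I(IS)(IK(IK))))
  [2] SII(KKK(KK(KI))(I(IS)(IK(IK))))(SI(KKK(KK(KI))(I(IS)(IK(IK)))))
  [3] I(KKK(KK(KI))(I(IS)(IK(IK))))(I(KKK(KK(KI))(I(IS)(IK(IK)))))(SI(KKK(KK(KI))(I(IS)(IK(IK)))))
  [4] KKK(KK(KI))(I(IS)(IK(IK)))(I(KKK(KK(KI))(I(IS)(IK(IK)))))(SI(KKK(KK(KI))(I(IS)(IK(IK)))))
  [5] K(KK(KI))(I(IS)(IK(IK)))(I(KKK(KK(KI))(I(IS)(IK(IK)))))(SI(KKK(KK(KI))(I(IS)(IK(IK)))))
  [6] KK(KI)(I(KKK(KK(KI))(I(IS)(IK(IK)))))(SI(KKK(KK(KI))(I(IS)(IK(IK)))))
  [7] K(I(KKK(KK(KI))(I(IS)(IK(IK)))))(SI(KKK(KK(KI))(I(IS)(IK(IK)))))
  [8] I(KKK(KK(KI))(I(IS)(IK(IK))))
  [9] KKK(KK(KI))(I(IS)(IK(IK)))
  [10] K(KK(KI))(I(IS)(IK(IK)))
  [11] KK(KI)
  [12] K

Answer: normal form = K  (in 12 steps)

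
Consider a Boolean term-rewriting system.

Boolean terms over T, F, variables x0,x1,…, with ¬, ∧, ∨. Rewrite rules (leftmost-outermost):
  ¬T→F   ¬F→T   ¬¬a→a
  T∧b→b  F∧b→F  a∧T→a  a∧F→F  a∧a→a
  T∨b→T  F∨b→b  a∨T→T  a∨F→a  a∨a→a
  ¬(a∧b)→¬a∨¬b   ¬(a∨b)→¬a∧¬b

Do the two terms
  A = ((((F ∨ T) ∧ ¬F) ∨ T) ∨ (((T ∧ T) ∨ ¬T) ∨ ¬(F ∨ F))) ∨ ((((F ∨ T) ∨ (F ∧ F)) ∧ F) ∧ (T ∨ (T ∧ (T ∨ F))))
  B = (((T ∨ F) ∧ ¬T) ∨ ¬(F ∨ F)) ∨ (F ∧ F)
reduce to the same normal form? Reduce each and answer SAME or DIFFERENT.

Answer: SAME — A ⇓ T, B ⇓ T

Derivation:
Term A:
  start: ((((F ∨ T) ∧ ¬F) ∨ T) ∨ (((T ∧ T) ∨ ¬T) ∨ ¬(F ∨ F))) ∨ ((((F ∨ T) ∨ (F ∧ F)) ∧ F) ∧ (T ∨ (T ∧ (T ∨ F))))
  step 1: (T ∨ (((T ∧ T) ∨ ¬T) ∨ ¬(F ∨ F))) ∨ ((((F ∨ T) ∨ (F ∧ F)) ∧ F) ∧ (T ∨ (T ∧ (T ∨ F))))
  step 2: T ∨ ((((F ∨ T) ∨ (F ∧ F)) ∧ F) ∧ (T ∨ (T ∧ (T ∨ F))))
  step 3: T

Term B:
  start: (((T ∨ F) ∧ ¬T) ∨ ¬(F ∨ F)) ∨ (F ∧ F)
  step 1: ((T ∧ ¬T) ∨ ¬(F ∨ F)) ∨ (F ∧ F)
  step 2: (¬T ∨ ¬(F ∨ F)) ∨ (F ∧ F)
  step 3: (F ∨ ¬(F ∨ F)) ∨ (F ∧ F)
  step 4: ¬(F ∨ F) ∨ (F ∧ F)
  step 5: (¬F ∧ ¬F) ∨ (F ∧ F)
  step 6: ¬F ∨ (F ∧ F)
  step 7: T ∨ (F ∧ F)
  step 8: T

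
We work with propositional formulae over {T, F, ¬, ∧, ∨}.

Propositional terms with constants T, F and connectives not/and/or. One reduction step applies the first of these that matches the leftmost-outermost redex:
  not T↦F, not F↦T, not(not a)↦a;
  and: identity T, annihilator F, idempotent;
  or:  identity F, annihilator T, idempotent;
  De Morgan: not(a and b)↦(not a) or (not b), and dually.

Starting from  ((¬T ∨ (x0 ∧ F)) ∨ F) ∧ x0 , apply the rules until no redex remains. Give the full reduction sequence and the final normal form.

  start: ((¬T ∨ (x0 ∧ F)) ∨ F) ∧ x0
  →1  (¬T ∨ (x0 ∧ F)) ∧ x0
  →2  (F ∨ (x0 ∧ F)) ∧ x0
  →3  (x0 ∧ F) ∧ x0
  →4  F ∧ x0
  →5  F

Answer: normal form = F  (in 5 steps)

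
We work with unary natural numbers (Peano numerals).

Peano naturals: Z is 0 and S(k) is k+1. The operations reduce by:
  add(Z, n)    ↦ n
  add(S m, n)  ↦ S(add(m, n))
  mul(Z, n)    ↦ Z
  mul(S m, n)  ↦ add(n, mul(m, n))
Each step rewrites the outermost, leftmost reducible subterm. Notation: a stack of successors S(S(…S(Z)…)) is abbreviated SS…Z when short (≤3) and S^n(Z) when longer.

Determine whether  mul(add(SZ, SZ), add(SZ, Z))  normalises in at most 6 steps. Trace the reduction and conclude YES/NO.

Answer: NO — after 6 steps the term is S(mul(add(Z, SZ), add(SZ, Z))), not yet normal

Reduction:
  start: mul(add(SZ, SZ), add(SZ, Z))
  [1] mul(S(add(Z, SZ)), add(SZ, Z))
  [2] add(add(SZ, Z), mul(add(Z, SZ), add(SZ, Z)))
  [3] add(S(add(Z, Z)), mul(add(Z, SZ), add(SZ, Z)))
  [4] S(add(add(Z, Z), mul(add(Z, SZ), add(SZ, Z))))
  [5] S(add(Z, mul(add(Z, SZ), add(SZ, Z))))
  [6] S(mul(add(Z, SZ), add(SZ, Z)))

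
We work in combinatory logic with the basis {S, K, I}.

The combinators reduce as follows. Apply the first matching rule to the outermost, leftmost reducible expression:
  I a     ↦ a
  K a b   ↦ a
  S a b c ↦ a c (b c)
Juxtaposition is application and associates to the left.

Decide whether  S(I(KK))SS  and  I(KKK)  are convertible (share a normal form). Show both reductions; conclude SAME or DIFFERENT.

Term A:
  start: S(I(KK))SS
  [1] I(KK)S(SS)
  [2] KKS(SS)
  [3] K(SS)

Term B:
  start: I(KKK)
  [1] KKK
  [2] K

Answer: DIFFERENT — A ⇓ K(SS), B ⇓ K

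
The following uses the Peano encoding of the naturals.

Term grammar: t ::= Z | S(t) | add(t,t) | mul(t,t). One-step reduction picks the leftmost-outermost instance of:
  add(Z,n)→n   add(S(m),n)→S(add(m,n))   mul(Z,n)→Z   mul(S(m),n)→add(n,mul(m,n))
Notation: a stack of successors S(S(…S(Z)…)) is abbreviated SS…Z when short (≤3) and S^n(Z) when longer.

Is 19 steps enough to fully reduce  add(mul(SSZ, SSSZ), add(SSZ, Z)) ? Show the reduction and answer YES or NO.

  start: add(mul(SSZ, SSSZ), add(SSZ, Z))
  →1  add(add(SSSZ, mul(SZ, SSSZ)), add(SSZ, Z))
  →2  add(S(add(SSZ, mul(SZ, SSSZ))), add(SSZ, Z))
  →3  S(add(add(SSZ, mul(SZ, SSSZ)), add(SSZ, Z)))
  →4  S(add(S(add(SZ, mul(SZ, SSSZ))), add(SSZ, Z)))
  →5  S(S(add(add(SZ, mul(SZ, SSSZ)), add(SSZ, Z))))
  →6  S(S(add(S(add(Z, mul(SZ, SSSZ))), add(SSZ, Z))))
  →7  S(S(S(add(add(Z, mul(SZ, SSSZ)), add(SSZ, Z)))))
  →8  S(S(S(add(mul(SZ, SSSZ), add(SSZ, Z)))))
  →9  S(S(S(add(add(SSSZ, mul(Z, SSSZ)), add(SSZ, Z)))))
  →10  S(S(S(add(S(add(SSZ, mul(Z, SSSZ))), add(SSZ, Z)))))
  →11  S(S(S(S(add(add(SSZ, mul(Z, SSSZ)), add(SSZ, Z))))))
  →12  S(S(S(S(add(S(add(SZ, mul(Z, SSSZ))), add(SSZ, Z))))))
  →13  S(S(S(S(S(add(add(SZ, mul(Z, SSSZ)), add(SSZ, Z)))))))
  →14  S(S(S(S(S(add(S(add(Z, mul(Z, SSSZ))), add(SSZ, Z)))))))
  →15  S(S(S(S(S(S(add(add(Z, mul(Z, SSSZ)), add(SSZ, Z))))))))
  →16  S(S(S(S(S(S(add(mul(Z, SSSZ), add(SSZ, Z))))))))
  →17  S(S(S(S(S(S(add(Z, add(SSZ, Z))))))))
  →18  S(S(S(S(S(S(add(SSZ, Z)))))))
  →19  S(S(S(S(S(S(S(add(SZ, Z))))))))

Answer: NO — after 19 steps the term is S(S(S(S(S(S(S(add(SZ, Z)))))))), not yet normal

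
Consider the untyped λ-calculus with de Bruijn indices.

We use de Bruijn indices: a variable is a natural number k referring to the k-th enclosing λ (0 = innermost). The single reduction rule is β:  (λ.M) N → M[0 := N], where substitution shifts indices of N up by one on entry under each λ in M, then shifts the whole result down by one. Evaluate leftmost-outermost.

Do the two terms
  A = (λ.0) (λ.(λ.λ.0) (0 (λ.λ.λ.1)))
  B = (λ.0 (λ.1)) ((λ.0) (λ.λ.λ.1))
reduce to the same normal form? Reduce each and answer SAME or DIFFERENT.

Answer: DIFFERENT — A ⇓ λ.λ.0, B ⇓ λ.λ.1

Derivation:
Term A:
  start: (λ.0) (λ.(λ.λ.0) (0 (λ.λ.λ.1)))
  [1] λ.(λ.λ.0) (0 (λ.λ.λ.1))
  [2] λ.λ.0

Term B:
  start: (λ.0 (λ.1)) ((λ.0) (λ.λ.λ.1))
  [1] (λ.0) (λ.λ.λ.1) (λ.(λ.0) (λ.λ.λ.1))
  [2] (λ.λ.λ.1) (λ.(λ.0) (λ.λ.λ.1))
  [3] λ.λ.1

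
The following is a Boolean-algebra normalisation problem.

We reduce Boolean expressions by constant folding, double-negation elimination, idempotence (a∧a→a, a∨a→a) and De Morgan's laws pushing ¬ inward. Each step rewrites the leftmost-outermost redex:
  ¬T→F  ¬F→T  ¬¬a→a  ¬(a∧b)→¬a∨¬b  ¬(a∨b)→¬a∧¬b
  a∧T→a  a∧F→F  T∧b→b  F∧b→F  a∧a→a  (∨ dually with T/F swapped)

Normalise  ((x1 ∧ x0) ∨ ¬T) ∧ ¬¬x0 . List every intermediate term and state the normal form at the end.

Answer: normal form = (x1 ∧ x0) ∧ x0  (in 3 steps)

Reduction:
  start: ((x1 ∧ x0) ∨ ¬T) ∧ ¬¬x0
  →1  ((x1 ∧ x0) ∨ F) ∧ ¬¬x0
  →2  (x1 ∧ x0) ∧ ¬¬x0
  →3  (x1 ∧ x0) ∧ x0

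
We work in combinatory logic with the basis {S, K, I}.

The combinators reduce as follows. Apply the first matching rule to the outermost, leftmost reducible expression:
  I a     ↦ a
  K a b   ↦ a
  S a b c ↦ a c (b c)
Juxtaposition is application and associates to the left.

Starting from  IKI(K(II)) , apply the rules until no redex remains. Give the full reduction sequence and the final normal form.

Answer: normal form = I  (in 2 steps)

Reduction:
  start: IKI(K(II))
  →1  KI(K(II))
  →2  I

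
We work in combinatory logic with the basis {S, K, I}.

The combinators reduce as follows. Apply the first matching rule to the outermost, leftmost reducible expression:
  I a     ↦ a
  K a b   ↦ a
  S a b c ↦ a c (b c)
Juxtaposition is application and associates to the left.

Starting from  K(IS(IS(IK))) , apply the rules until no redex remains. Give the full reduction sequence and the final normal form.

Answer: normal form = K(S(SK))  (in 3 steps)

Working:
  start: K(IS(IS(IK)))
  step 1: K(S(IS(IK)))
  step 2: K(S(S(IK)))
  step 3: K(S(SK))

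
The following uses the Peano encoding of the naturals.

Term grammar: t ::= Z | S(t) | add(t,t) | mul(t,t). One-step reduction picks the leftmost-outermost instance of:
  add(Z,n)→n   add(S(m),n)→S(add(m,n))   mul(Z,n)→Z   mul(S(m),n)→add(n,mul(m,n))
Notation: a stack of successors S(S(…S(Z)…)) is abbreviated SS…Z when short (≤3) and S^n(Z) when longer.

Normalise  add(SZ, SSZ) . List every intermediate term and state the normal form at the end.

Answer: normal form = SSSZ  (in 2 steps)

Working:
  start: add(SZ, SSZ)
  →1  S(add(Z, SSZ))
  →2  SSSZ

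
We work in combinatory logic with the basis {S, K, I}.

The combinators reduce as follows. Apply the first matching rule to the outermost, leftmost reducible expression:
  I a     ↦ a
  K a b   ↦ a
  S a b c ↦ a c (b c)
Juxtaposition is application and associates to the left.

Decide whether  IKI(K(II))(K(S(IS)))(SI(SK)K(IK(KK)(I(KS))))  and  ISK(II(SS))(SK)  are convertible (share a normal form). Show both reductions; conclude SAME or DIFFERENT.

Answer: DIFFERENT — A ⇓ SS, B ⇓ SK

Working:
Term A:
  start: IKI(K(II))(K(S(IS)))(SI(SK)K(IK(KK)(I(KS))))
  [1] KI(K(II))(K(S(IS)))(SI(SK)K(IK(KK)(I(KS))))
  [2] I(K(S(IS)))(SI(SK)K(IK(KK)(I(KS))))
  [3] K(S(IS))(SI(SK)K(IK(KK)(I(KS))))
  [4] S(IS)
  [5] SS

Term B:
  start: ISK(II(SS))(SK)
  [1] SK(II(SS))(SK)
  [2] K(SK)(II(SS)(SK))
  [3] SK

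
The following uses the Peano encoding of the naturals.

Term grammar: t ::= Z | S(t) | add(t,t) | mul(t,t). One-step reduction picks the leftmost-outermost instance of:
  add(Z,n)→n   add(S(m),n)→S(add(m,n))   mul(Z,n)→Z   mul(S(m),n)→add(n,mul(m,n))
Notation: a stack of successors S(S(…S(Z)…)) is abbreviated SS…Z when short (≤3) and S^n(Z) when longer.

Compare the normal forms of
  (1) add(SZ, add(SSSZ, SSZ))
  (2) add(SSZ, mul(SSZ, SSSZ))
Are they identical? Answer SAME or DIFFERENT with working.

Answer: DIFFERENT — A ⇓ S^6(Z), B ⇓ S^8(Z)

Reduction:
Term A:
  start: add(SZ, add(SSSZ, SSZ))
  step 1: S(add(Z, add(SSSZ, SSZ)))
  step 2: S(add(SSSZ, SSZ))
  step 3: S(S(add(SSZ, SSZ)))
  step 4: S(S(S(add(SZ, SSZ))))
  step 5: S(S(S(S(add(Z, SSZ)))))
  step 6: S^6(Z)

Term B:
  start: add(SSZ, mul(SSZ, SSSZ))
  step 1: S(add(SZ, mul(SSZ, SSSZ)))
  step 2: S(S(add(Z, mul(SSZ, SSSZ))))
  step 3: S(S(mul(SSZ, SSSZ)))
  step 4: S(S(add(SSSZ, mul(SZ, SSSZ))))
  step 5: S(S(S(add(SSZ, mul(SZ, SSSZ)))))
  step 6: S(S(S(S(add(SZ, mul(SZ, SSSZ))))))
  step 7: S(S(S(S(S(add(Z, mul(SZ, SSSZ)))))))
  step 8: S(S(S(S(S(mul(SZ, SSSZ))))))
  step 9: S(S(S(S(S(add(SSSZ, mul(Z, SSSZ)))))))
  step 10: S(S(S(S(S(S(add(SSZ, mul(Z, SSSZ))))))))
  step 11: S(S(S(S(S(S(S(add(SZ, mul(Z, SSSZ)))))))))
  step 12: S(S(S(S(S(S(S(S(add(Z, mul(Z, SSSZ))))))))))
  step 13: S(S(S(S(S(S(S(S(mul(Z, SSSZ)))))))))
  step 14: S^8(Z)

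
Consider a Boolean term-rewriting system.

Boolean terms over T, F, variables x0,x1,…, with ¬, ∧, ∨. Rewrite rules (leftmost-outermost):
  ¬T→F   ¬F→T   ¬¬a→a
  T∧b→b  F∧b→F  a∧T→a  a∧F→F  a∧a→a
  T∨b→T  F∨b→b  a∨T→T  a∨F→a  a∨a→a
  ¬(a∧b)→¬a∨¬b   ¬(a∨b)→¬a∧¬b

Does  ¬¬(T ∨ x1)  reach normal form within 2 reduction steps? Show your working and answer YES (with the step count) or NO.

Answer: YES — reaches normal form T in 2 ≤ 2 steps

Reduction:
  start: ¬¬(T ∨ x1)
  [1] T ∨ x1
  [2] T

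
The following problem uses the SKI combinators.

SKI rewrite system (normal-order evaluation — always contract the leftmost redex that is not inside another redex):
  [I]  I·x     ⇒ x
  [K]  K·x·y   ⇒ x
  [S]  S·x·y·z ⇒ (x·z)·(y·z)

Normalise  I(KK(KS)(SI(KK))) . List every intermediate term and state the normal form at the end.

Answer: normal form = K(SI(KK))  (in 2 steps)

Reduction:
  start: I(KK(KS)(SI(KK)))
  →1  KK(KS)(SI(KK))
  →2  K(SI(KK))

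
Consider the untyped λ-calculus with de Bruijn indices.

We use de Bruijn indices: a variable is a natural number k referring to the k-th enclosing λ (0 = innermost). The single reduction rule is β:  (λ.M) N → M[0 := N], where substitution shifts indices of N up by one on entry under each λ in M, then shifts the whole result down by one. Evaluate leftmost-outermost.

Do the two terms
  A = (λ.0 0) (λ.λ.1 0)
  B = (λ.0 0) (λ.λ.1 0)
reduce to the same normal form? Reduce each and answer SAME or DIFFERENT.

Term A:
  start: (λ.0 0) (λ.λ.1 0)
  step 1: (λ.λ.1 0) (λ.λ.1 0)
  step 2: λ.(λ.λ.1 0) 0
  step 3: λ.λ.1 0

Term B:
  start: (λ.0 0) (λ.λ.1 0)
  step 1: (λ.λ.1 0) (λ.λ.1 0)
  step 2: λ.(λ.λ.1 0) 0
  step 3: λ.λ.1 0

Answer: SAME — A ⇓ λ.λ.1 0, B ⇓ λ.λ.1 0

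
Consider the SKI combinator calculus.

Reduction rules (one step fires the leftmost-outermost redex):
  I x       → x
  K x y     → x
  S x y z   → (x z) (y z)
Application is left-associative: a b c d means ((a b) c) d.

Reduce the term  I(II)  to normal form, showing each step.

Answer: normal form = I  (in 2 steps)

Working:
  start: I(II)
  →1  II
  →2  I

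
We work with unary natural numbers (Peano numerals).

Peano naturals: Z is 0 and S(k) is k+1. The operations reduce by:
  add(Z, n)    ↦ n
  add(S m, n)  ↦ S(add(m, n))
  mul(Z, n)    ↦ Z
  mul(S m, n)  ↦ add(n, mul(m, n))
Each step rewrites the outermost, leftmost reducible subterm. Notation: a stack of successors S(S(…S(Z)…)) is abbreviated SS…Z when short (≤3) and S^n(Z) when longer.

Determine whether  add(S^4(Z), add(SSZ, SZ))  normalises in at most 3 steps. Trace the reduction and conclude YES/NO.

  start: add(S^4(Z), add(SSZ, SZ))
  step 1: S(add(SSSZ, add(SSZ, SZ)))
  step 2: S(S(add(SSZ, add(SSZ, SZ))))
  step 3: S(S(S(add(SZ, add(SSZ, SZ)))))

Answer: NO — after 3 steps the term is S(S(S(add(SZ, add(SSZ, SZ))))), not yet normal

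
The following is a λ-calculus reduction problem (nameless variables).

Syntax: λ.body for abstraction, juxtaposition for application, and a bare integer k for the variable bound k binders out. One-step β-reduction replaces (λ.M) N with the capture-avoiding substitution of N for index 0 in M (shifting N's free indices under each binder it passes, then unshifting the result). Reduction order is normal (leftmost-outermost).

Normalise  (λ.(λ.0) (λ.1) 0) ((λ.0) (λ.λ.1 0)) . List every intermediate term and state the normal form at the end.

  start: (λ.(λ.0) (λ.1) 0) ((λ.0) (λ.λ.1 0))
  →1  (λ.0) (λ.(λ.0) (λ.λ.1 0)) ((λ.0) (λ.λ.1 0))
  →2  (λ.(λ.0) (λ.λ.1 0)) ((λ.0) (λ.λ.1 0))
  →3  (λ.0) (λ.λ.1 0)
  →4  λ.λ.1 0

Answer: normal form = λ.λ.1 0  (in 4 steps)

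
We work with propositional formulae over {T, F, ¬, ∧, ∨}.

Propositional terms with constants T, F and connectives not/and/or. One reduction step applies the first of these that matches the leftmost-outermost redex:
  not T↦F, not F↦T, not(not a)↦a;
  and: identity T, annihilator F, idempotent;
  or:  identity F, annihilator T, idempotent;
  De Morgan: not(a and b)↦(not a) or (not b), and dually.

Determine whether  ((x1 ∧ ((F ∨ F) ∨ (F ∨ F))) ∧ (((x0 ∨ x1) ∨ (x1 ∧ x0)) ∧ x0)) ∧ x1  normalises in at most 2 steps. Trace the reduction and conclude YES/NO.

Answer: NO — after 2 steps the term is ((x1 ∧ F) ∧ (((x0 ∨ x1) ∨ (x1 ∧ x0)) ∧ x0)) ∧ x1, not yet normal

Derivation:
  start: ((x1 ∧ ((F ∨ F) ∨ (F ∨ F))) ∧ (((x0 ∨ x1) ∨ (x1 ∧ x0)) ∧ x0)) ∧ x1
  [1] ((x1 ∧ (F ∨ F)) ∧ (((x0 ∨ x1) ∨ (x1 ∧ x0)) ∧ x0)) ∧ x1
  [2] ((x1 ∧ F) ∧ (((x0 ∨ x1) ∨ (x1 ∧ x0)) ∧ x0)) ∧ x1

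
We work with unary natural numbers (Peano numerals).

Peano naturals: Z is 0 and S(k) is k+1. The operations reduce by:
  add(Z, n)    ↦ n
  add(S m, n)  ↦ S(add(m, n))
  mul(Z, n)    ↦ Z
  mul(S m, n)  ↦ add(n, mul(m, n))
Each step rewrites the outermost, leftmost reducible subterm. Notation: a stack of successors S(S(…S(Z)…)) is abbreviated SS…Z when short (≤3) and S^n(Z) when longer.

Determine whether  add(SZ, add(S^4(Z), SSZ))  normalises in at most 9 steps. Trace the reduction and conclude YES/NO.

Answer: YES — reaches normal form S^7(Z) in 7 ≤ 9 steps

Working:
  start: add(SZ, add(S^4(Z), SSZ))
  [1] S(add(Z, add(S^4(Z), SSZ)))
  [2] S(add(S^4(Z), SSZ))
  [3] S(S(add(SSSZ, SSZ)))
  [4] S(S(S(add(SSZ, SSZ))))
  [5] S(S(S(S(add(SZ, SSZ)))))
  [6] S(S(S(S(S(add(Z, SSZ))))))
  [7] S^7(Z)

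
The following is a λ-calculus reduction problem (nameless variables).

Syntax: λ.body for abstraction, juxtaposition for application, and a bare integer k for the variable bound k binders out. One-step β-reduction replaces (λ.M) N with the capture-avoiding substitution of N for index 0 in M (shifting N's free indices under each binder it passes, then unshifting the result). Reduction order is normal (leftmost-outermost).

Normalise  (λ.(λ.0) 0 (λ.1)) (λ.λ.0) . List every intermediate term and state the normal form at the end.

Answer: normal form = λ.0  (in 3 steps)

Working:
  start: (λ.(λ.0) 0 (λ.1)) (λ.λ.0)
  step 1: (λ.0) (λ.λ.0) (λ.λ.λ.0)
  step 2: (λ.λ.0) (λ.λ.λ.0)
  step 3: λ.0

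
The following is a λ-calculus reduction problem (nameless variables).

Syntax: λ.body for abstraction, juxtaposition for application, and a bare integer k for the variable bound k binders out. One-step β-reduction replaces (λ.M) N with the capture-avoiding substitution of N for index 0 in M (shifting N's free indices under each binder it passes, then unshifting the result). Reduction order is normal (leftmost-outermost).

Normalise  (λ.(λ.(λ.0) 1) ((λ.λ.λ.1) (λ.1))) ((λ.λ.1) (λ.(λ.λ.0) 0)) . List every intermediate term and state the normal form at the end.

Answer: normal form = λ.λ.λ.0  (in 5 steps)

Working:
  start: (λ.(λ.(λ.0) 1) ((λ.λ.λ.1) (λ.1))) ((λ.λ.1) (λ.(λ.λ.0) 0))
  [1] (λ.(λ.0) ((λ.λ.1) (λ.(λ.λ.0) 0))) ((λ.λ.λ.1) (λ.(λ.λ.1) (λ.(λ.λ.0) 0)))
  [2] (λ.0) ((λ.λ.1) (λ.(λ.λ.0) 0))
  [3] (λ.λ.1) (λ.(λ.λ.0) 0)
  [4] λ.λ.(λ.λ.0) 0
  [5] λ.λ.λ.0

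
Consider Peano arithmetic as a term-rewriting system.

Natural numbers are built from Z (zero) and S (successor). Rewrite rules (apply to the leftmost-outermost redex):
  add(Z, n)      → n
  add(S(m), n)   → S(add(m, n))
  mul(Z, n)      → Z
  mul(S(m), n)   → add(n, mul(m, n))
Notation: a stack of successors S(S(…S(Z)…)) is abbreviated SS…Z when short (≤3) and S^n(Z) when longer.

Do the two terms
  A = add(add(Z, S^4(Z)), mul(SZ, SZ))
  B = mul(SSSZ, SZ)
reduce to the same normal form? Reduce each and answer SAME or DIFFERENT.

Answer: DIFFERENT — A ⇓ S^5(Z), B ⇓ SSSZ

Derivation:
Term A:
  start: add(add(Z, S^4(Z)), mul(SZ, SZ))
  [1] add(S^4(Z), mul(SZ, SZ))
  [2] S(add(SSSZ, mul(SZ, SZ)))
  [3] S(S(add(SSZ, mul(SZ, SZ))))
  [4] S(S(S(add(SZ, mul(SZ, SZ)))))
  [5] S(S(S(S(add(Z, mul(SZ, SZ))))))
  [6] S(S(S(S(mul(SZ, SZ)))))
  [7] S(S(S(S(add(SZ, mul(Z, SZ))))))
  [8] S(S(S(S(S(add(Z, mul(Z, SZ)))))))
  [9] S(S(S(S(S(mul(Z, SZ))))))
  [10] S^5(Z)

Term B:
  start: mul(SSSZ, SZ)
  [1] add(SZ, mul(SSZ, SZ))
  [2] S(add(Z, mul(SSZ, SZ)))
  [3] S(mul(SSZ, SZ))
  [4] S(add(SZ, mul(SZ, SZ)))
  [5] S(S(add(Z, mul(SZ, SZ))))
  [6] S(S(mul(SZ, SZ)))
  [7] S(S(add(SZ, mul(Z, SZ))))
  [8] S(S(S(add(Z, mul(Z, SZ)))))
  [9] S(S(S(mul(Z, SZ))))
  [10] SSSZ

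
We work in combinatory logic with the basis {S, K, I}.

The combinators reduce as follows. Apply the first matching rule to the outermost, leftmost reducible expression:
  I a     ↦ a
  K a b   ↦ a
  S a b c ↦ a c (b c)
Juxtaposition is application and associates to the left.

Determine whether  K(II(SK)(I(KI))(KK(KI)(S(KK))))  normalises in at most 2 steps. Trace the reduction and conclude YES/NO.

  start: K(II(SK)(I(KI))(KK(KI)(S(KK))))
  →1  K(I(SK)(I(KI))(KK(KI)(S(KK))))
  →2  K(SK(I(KI))(KK(KI)(S(KK))))

Answer: NO — after 2 steps the term is K(SK(I(KI))(KK(KI)(S(KK)))), not yet normal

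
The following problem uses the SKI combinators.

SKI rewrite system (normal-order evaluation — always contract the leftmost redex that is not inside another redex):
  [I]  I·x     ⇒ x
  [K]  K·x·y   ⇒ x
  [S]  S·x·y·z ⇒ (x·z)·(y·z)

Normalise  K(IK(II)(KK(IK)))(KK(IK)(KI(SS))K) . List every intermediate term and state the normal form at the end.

Answer: normal form = I  (in 4 steps)

Reduction:
  start: K(IK(II)(KK(IK)))(KK(IK)(KI(SS))K)
  →1  IK(II)(KK(IK))
  →2  K(II)(KK(IK))
  →3  II
  →4  I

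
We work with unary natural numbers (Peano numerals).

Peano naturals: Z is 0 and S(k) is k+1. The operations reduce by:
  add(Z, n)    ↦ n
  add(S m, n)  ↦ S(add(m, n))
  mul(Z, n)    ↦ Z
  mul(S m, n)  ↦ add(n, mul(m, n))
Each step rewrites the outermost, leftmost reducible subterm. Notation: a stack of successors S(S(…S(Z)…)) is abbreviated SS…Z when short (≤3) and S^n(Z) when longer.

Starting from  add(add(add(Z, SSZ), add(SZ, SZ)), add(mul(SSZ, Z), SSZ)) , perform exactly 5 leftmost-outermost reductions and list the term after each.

  start: add(add(add(Z, SSZ), add(SZ, SZ)), add(mul(SSZ, Z), SSZ))
  step 1: add(add(SSZ, add(SZ, SZ)), add(mul(SSZ, Z), SSZ))
  step 2: add(S(add(SZ, add(SZ, SZ))), add(mul(SSZ, Z), SSZ))
  step 3: S(add(add(SZ, add(SZ, SZ)), add(mul(SSZ, Z), SSZ)))
  step 4: S(add(S(add(Z, add(SZ, SZ))), add(mul(SSZ, Z), SSZ)))
  step 5: S(S(add(add(Z, add(SZ, SZ)), add(mul(SSZ, Z), SSZ))))

Answer: after 5 steps: S(S(add(add(Z, add(SZ, SZ)), add(mul(SSZ, Z), SSZ))))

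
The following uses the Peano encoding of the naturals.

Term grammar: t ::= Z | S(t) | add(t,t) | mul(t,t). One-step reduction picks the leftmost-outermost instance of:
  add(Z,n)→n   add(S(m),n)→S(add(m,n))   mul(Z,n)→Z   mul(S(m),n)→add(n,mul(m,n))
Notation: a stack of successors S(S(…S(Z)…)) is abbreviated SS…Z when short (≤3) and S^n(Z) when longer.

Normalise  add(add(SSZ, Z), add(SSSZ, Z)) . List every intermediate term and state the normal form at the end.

  start: add(add(SSZ, Z), add(SSSZ, Z))
  [1] add(S(add(SZ, Z)), add(SSSZ, Z))
  [2] S(add(add(SZ, Z), add(SSSZ, Z)))
  [3] S(add(S(add(Z, Z)), add(SSSZ, Z)))
  [4] S(S(add(add(Z, Z), add(SSSZ, Z))))
  [5] S(S(add(Z, add(SSSZ, Z))))
  [6] S(S(add(SSSZ, Z)))
  [7] S(S(S(add(SSZ, Z))))
  [8] S(S(S(S(add(SZ, Z)))))
  [9] S(S(S(S(S(add(Z, Z))))))
  [10] S^5(Z)

Answer: normal form = S^5(Z)  (in 10 steps)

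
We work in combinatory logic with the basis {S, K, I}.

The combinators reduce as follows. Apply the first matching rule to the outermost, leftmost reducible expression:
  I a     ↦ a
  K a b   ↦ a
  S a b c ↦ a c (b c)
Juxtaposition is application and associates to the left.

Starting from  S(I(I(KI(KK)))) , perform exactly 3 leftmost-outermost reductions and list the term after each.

Answer: after 3 steps: SI

Derivation:
  start: S(I(I(KI(KK))))
  step 1: S(I(KI(KK)))
  step 2: S(KI(KK))
  step 3: SI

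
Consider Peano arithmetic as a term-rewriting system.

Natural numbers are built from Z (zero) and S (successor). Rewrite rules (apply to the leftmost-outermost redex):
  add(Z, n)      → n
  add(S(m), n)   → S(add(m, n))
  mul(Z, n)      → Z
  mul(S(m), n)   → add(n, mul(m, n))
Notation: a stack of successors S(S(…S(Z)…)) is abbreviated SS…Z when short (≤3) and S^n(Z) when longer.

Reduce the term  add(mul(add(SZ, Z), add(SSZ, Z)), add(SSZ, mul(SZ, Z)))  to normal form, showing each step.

Answer: normal form = S^4(Z)  (in 19 steps)

Working:
  start: add(mul(add(SZ, Z), add(SSZ, Z)), add(SSZ, mul(SZ, Z)))
  [1] add(mul(S(add(Z, Z)), add(SSZ, Z)), add(SSZ, mul(SZ, Z)))
  [2] add(add(add(SSZ, Z), mul(add(Z, Z), add(SSZ, Z))), add(SSZ, mul(SZ, Z)))
  [3] add(add(S(add(SZ, Z)), mul(add(Z, Z), add(SSZ, Z))), add(SSZ, mul(SZ, Z)))
  [4] add(S(add(add(SZ, Z), mul(add(Z, Z), add(SSZ, Z)))), add(SSZ, mul(SZ, Z)))
  [5] S(add(add(add(SZ, Z), mul(add(Z, Z), add(SSZ, Z))), add(SSZ, mul(SZ, Z))))
  [6] S(add(add(S(add(Z, Z)), mul(add(Z, Z), add(SSZ, Z))), add(SSZ, mul(SZ, Z))))
  [7] S(add(S(add(add(Z, Z), mul(add(Z, Z), add(SSZ, Z)))), add(SSZ, mul(SZ, Z))))
  [8] S(S(add(add(add(Z, Z), mul(add(Z, Z), add(SSZ, Z))), add(SSZ, mul(SZ, Z)))))
  [9] S(S(add(add(Z, mul(add(Z, Z), add(SSZ, Z))), add(SSZ, mul(SZ, Z)))))
  [10] S(S(add(mul(add(Z, Z), add(SSZ, Z)), add(SSZ, mul(SZ, Z)))))
  [11] S(S(add(mul(Z, add(SSZ, Z)), add(SSZ, mul(SZ, Z)))))
  [12] S(S(add(Z, add(SSZ, mul(SZ, Z)))))
  [13] S(S(add(SSZ, mul(SZ, Z))))
  [14] S(S(S(add(SZ, mul(SZ, Z)))))
  [15] S(S(S(S(add(Z, mul(SZ, Z))))))
  [16] S(S(S(S(mul(SZ, Z)))))
  [17] S(S(S(S(add(Z, mul(Z, Z))))))
  [18] S(S(S(S(mul(Z, Z)))))
  [19] S^4(Z)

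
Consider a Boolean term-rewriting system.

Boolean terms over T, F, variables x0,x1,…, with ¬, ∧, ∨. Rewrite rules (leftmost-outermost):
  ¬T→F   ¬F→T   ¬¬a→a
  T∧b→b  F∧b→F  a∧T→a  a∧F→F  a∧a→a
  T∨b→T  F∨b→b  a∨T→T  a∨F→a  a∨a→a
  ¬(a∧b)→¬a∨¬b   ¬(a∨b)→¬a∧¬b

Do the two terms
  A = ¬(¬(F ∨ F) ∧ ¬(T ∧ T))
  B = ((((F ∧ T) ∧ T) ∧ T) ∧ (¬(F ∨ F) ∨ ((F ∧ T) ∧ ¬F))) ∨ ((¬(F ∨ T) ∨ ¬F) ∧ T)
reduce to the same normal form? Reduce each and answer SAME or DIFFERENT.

Term A:
  start: ¬(¬(F ∨ F) ∧ ¬(T ∧ T))
  [1] ¬¬(F ∨ F) ∨ ¬¬(T ∧ T)
  [2] (F ∨ F) ∨ ¬¬(T ∧ T)
  [3] F ∨ ¬¬(T ∧ T)
  [4] ¬¬(T ∧ T)
  [5] T ∧ T
  [6] T

Term B:
  start: ((((F ∧ T) ∧ T) ∧ T) ∧ (¬(F ∨ F) ∨ ((F ∧ T) ∧ ¬F))) ∨ ((¬(F ∨ T) ∨ ¬F) ∧ T)
  [1] (((F ∧ T) ∧ T) ∧ (¬(F ∨ F) ∨ ((F ∧ T) ∧ ¬F))) ∨ ((¬(F ∨ T) ∨ ¬F) ∧ T)
  [2] ((F ∧ T) ∧ (¬(F ∨ F) ∨ ((F ∧ T) ∧ ¬F))) ∨ ((¬(F ∨ T) ∨ ¬F) ∧ T)
  [3] (F ∧ (¬(F ∨ F) ∨ ((F ∧ T) ∧ ¬F))) ∨ ((¬(F ∨ T) ∨ ¬F) ∧ T)
  [4] F ∨ ((¬(F ∨ T) ∨ ¬F) ∧ T)
  [5] (¬(F ∨ T) ∨ ¬F) ∧ T
  [6] ¬(F ∨ T) ∨ ¬F
  [7] (¬F ∧ ¬T) ∨ ¬F
  [8] (T ∧ ¬T) ∨ ¬F
  [9] ¬T ∨ ¬F
  [10] F ∨ ¬F
  [11] ¬F
  [12] T

Answer: SAME — A ⇓ T, B ⇓ T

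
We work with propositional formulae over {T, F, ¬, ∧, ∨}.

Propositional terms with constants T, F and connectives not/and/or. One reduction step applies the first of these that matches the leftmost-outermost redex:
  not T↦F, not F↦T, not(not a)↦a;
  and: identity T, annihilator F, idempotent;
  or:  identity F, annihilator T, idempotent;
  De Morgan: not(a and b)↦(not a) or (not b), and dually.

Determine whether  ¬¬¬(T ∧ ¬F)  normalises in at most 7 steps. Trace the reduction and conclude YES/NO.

Answer: YES — reaches normal form F in 5 ≤ 7 steps

Derivation:
  start: ¬¬¬(T ∧ ¬F)
  step 1: ¬(T ∧ ¬F)
  step 2: ¬T ∨ ¬¬F
  step 3: F ∨ ¬¬F
  step 4: ¬¬F
  step 5: F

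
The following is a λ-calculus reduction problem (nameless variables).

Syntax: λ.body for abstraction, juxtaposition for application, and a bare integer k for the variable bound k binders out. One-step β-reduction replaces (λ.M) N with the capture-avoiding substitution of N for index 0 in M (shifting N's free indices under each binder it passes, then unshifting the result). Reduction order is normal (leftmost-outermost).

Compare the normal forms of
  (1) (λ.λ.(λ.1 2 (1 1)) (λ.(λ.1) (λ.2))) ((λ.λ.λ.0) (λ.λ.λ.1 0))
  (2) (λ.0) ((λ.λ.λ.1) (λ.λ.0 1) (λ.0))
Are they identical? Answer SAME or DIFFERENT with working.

Term A:
  start: (λ.λ.(λ.1 2 (1 1)) (λ.(λ.1) (λ.2))) ((λ.λ.λ.0) (λ.λ.λ.1 0))
  step 1: λ.(λ.1 ((λ.λ.λ.0) (λ.λ.λ.1 0)) (1 1)) (λ.(λ.1) (λ.2))
  step 2: λ.0 ((λ.λ.λ.0) (λ.λ.λ.1 0)) (0 0)
  step 3: λ.0 (λ.λ.0) (0 0)

Term B:
  start: (λ.0) ((λ.λ.λ.1) (λ.λ.0 1) (λ.0))
  step 1: (λ.λ.λ.1) (λ.λ.0 1) (λ.0)
  step 2: (λ.λ.1) (λ.0)
  step 3: λ.λ.0

Answer: DIFFERENT — A ⇓ λ.0 (λ.λ.0) (0 0), B ⇓ λ.λ.0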